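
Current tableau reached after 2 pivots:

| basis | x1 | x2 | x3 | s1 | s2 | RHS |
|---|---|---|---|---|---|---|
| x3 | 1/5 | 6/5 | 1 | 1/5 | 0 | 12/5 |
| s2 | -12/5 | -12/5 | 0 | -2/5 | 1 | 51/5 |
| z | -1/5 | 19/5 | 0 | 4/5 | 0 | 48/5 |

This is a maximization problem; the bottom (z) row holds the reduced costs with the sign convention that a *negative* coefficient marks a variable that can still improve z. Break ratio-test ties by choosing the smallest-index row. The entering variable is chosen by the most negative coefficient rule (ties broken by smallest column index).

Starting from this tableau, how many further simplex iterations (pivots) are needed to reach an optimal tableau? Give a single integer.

pivot: x1 in, x3 out → z = 12
No improving column remains; optimal.

1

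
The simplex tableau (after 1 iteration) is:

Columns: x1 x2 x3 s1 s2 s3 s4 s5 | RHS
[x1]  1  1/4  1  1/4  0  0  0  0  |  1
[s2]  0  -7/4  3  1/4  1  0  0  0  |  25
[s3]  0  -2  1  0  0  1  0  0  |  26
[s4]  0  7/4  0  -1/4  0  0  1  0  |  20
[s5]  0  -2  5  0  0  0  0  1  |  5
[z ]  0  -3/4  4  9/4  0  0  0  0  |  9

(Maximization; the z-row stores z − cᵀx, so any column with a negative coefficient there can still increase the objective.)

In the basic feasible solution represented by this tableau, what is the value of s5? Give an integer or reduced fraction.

s5 is basic (row 5); its value is the RHS of that row: 5.

5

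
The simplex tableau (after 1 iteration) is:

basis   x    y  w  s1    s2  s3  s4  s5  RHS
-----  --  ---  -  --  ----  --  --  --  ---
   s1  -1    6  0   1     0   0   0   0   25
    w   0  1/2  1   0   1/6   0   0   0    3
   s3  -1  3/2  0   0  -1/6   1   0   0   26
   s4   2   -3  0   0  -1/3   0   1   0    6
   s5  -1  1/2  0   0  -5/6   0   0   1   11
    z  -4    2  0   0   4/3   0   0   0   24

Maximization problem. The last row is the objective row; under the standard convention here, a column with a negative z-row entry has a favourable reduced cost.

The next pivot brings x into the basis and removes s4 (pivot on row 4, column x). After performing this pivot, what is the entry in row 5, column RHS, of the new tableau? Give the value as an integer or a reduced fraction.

Pivot element is row 4, column x: 2.
Normalize row 4: new (row 4, RHS) = 6/2 = 3.
row 5 ← row 5 − (-1)·(new row 4): 11 − (-1)·3 = 14.

14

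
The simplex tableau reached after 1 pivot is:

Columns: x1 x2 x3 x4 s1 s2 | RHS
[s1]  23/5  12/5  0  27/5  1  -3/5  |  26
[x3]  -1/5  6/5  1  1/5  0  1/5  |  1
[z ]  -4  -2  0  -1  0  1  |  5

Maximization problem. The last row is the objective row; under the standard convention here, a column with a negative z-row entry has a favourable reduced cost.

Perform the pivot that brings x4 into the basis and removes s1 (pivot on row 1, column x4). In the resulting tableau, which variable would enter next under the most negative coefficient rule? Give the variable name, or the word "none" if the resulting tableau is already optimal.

x1

Pivot element 27/5. New z-row = old z-row − (-1)·(row 1/(27/5)).
Updated z-row coefficients: x1: -85/27, x2: -14/9, x3: 0, x4: 0, s1: 5/27, s2: 8/9.
The most negative is -85/27 in column x1, so x1 would enter next.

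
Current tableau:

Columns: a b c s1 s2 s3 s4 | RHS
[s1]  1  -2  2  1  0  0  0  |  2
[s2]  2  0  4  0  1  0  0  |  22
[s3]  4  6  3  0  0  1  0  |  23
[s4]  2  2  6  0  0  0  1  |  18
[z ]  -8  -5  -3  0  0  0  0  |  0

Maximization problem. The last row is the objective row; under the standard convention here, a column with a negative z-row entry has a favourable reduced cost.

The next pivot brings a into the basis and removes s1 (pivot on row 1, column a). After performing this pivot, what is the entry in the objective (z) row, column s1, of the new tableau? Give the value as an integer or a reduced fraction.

Pivot element is row 1, column a: 1.
Normalize row 1: new (row 1, s1) = 1/1 = 1.
z-row ← z-row − (-8)·(new row 1): 0 − (-8)·1 = 8.

8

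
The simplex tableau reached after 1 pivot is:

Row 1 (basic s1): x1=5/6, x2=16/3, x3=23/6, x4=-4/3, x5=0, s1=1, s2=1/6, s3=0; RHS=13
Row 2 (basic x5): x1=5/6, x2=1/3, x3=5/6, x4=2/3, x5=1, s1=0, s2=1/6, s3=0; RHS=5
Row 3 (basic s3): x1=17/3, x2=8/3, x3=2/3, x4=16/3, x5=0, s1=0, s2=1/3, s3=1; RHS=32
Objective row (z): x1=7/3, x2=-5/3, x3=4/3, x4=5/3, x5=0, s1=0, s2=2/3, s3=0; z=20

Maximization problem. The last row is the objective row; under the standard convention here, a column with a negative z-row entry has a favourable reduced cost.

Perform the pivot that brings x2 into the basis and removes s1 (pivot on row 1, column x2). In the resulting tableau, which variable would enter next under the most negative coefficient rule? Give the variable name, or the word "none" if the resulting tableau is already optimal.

none

Pivot element 16/3. New z-row = old z-row − (-5/3)·(row 1/(16/3)).
Updated z-row coefficients: x1: 83/32, x2: 0, x3: 81/32, x4: 5/4, x5: 0, s1: 5/16, s2: 23/32, s3: 0.
No coefficient is strictly negative; the tableau after this pivot is optimal.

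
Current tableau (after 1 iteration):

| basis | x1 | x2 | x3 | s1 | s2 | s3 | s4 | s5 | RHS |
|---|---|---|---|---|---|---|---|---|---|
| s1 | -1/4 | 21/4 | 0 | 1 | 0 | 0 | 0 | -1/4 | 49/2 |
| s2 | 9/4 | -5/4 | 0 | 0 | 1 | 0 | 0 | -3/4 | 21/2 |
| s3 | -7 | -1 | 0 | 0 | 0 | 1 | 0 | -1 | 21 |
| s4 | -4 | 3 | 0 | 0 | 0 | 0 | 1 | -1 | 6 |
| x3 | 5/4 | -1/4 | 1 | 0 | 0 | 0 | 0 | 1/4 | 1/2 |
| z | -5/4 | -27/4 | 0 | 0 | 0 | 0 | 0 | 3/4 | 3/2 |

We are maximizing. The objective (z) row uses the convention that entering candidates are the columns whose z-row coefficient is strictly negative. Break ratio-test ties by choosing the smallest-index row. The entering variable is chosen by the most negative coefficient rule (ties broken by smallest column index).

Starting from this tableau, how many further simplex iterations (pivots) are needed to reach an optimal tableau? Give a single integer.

pivot: x2 in, s4 out → z = 15
pivot: x1 in, x3 out → z = 288/11
No improving column remains; optimal.

2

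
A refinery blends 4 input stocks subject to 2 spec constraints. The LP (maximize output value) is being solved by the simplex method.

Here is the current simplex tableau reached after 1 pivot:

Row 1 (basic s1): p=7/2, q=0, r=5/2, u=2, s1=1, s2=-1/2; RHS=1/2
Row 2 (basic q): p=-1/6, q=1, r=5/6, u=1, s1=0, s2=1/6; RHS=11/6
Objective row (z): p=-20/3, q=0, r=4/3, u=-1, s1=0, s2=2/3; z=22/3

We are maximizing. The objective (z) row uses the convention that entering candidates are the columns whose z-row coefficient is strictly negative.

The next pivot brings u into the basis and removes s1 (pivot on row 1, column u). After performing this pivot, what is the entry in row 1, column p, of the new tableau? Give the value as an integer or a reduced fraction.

7/4

Pivot element is row 1, column u: 2.
Normalize row 1: new (row 1, p) = (7/2)/2 = 7/4.
Row 1 is the pivot row, so the entry is 7/4.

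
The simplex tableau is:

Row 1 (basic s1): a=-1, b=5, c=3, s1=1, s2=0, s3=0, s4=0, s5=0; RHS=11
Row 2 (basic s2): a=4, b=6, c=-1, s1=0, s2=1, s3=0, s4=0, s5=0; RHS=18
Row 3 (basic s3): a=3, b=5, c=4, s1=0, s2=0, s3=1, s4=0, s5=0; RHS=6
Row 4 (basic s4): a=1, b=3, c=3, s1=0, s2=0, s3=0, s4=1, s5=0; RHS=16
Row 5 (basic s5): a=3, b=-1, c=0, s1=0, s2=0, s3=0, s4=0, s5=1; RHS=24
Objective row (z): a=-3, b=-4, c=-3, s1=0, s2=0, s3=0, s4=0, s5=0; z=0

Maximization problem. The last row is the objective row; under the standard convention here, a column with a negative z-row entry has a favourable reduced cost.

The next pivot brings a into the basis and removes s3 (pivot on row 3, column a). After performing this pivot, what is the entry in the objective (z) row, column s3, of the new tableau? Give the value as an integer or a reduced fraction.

Pivot element is row 3, column a: 3.
Normalize row 3: new (row 3, s3) = 1/3 = 1/3.
z-row ← z-row − (-3)·(new row 3): 0 − (-3)·(1/3) = 1.

1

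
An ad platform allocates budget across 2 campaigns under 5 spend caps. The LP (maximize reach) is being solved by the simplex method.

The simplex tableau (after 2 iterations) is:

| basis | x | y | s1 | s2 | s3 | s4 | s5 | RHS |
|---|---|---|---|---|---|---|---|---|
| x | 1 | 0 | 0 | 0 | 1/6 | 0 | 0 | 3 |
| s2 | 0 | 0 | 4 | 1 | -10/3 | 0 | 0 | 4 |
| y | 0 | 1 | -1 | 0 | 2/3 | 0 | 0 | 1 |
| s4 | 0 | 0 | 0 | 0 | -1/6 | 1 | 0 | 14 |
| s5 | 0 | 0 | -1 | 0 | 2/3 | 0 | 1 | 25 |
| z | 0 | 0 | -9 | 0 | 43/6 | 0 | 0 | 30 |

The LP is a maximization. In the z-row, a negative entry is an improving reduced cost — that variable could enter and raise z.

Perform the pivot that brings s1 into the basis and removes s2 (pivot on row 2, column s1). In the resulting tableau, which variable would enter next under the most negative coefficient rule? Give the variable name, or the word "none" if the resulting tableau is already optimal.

Pivot element 4. New z-row = old z-row − (-9)·(row 2/4).
Updated z-row coefficients: x: 0, y: 0, s1: 0, s2: 9/4, s3: -1/3, s4: 0, s5: 0.
The most negative is -1/3 in column s3, so s3 would enter next.

s3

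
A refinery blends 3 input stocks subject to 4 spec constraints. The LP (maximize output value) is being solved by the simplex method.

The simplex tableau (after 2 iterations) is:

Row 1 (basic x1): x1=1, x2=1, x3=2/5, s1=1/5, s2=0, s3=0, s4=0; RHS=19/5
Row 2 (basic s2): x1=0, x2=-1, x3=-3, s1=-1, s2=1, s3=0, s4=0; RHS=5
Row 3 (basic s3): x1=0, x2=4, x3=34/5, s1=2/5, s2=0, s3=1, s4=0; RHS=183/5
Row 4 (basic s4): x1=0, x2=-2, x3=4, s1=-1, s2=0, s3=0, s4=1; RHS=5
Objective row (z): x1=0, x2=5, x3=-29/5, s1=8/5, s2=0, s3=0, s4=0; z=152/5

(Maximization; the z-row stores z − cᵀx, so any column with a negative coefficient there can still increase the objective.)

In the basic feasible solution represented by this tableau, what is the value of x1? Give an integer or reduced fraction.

x1 is basic (row 1); its value is the RHS of that row: 19/5.

19/5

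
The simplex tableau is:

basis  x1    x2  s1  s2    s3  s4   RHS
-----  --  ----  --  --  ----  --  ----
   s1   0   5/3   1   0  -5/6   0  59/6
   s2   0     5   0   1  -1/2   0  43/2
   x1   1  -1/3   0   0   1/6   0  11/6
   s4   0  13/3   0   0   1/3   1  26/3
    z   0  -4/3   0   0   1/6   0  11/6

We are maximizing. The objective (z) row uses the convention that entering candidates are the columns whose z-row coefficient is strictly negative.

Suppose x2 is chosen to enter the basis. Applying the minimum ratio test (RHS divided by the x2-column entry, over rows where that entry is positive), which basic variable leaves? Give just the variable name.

s4

Ratios: row 1 (s1): (59/6)/(5/3) = 59/10; row 2 (s2): (43/2)/5 = 43/10; row 3 (x1): entry -1/3 ≤ 0, skip; row 4 (s4): (26/3)/(13/3) = 2.
Minimum ratio 2 is in the s4 row, so s4 leaves.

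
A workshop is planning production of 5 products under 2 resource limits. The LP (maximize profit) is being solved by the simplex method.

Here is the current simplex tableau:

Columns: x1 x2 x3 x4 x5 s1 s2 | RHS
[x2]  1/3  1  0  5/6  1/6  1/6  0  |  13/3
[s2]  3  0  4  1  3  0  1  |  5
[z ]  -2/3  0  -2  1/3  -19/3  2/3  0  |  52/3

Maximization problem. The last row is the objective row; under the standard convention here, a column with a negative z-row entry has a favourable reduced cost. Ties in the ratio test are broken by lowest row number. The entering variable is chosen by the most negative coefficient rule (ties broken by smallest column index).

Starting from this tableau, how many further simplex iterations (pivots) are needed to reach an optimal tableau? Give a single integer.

1

pivot: x5 in, s2 out → z = 251/9
No improving column remains; optimal.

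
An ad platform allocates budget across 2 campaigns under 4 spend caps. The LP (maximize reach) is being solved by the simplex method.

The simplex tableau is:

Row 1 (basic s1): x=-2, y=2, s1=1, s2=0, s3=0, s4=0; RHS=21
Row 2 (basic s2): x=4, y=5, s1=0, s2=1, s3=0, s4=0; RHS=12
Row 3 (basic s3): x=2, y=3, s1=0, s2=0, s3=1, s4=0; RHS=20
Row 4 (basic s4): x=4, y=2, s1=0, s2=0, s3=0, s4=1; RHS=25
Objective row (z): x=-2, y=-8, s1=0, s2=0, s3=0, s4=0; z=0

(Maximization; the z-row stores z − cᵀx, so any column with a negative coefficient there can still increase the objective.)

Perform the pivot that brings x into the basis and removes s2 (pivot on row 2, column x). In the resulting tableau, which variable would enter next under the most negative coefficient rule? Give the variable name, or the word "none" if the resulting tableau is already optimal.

y

Pivot element 4. New z-row = old z-row − (-2)·(row 2/4).
Updated z-row coefficients: x: 0, y: -11/2, s1: 0, s2: 1/2, s3: 0, s4: 0.
The most negative is -11/2 in column y, so y would enter next.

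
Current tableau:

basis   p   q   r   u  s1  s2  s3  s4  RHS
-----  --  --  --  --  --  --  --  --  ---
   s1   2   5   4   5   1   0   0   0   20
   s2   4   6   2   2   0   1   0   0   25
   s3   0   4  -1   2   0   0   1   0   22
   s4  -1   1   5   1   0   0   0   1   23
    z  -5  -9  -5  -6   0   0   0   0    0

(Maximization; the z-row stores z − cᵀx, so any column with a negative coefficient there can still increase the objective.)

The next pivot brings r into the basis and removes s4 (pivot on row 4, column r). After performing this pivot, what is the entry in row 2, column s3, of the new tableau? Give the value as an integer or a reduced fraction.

Pivot element is row 4, column r: 5.
Normalize row 4: new (row 4, s3) = 0/5 = 0.
row 2 ← row 2 − 2·(new row 4): 0 − 2·0 = 0.

0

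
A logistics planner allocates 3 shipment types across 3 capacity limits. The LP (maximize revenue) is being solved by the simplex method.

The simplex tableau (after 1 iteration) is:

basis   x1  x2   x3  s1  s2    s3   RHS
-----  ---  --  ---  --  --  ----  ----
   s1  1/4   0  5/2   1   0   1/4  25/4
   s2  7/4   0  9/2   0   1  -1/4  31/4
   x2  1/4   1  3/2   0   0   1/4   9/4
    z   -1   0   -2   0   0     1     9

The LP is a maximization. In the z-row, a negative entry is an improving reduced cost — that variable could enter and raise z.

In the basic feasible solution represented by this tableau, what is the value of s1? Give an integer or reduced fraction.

s1 is basic (row 1); its value is the RHS of that row: 25/4.

25/4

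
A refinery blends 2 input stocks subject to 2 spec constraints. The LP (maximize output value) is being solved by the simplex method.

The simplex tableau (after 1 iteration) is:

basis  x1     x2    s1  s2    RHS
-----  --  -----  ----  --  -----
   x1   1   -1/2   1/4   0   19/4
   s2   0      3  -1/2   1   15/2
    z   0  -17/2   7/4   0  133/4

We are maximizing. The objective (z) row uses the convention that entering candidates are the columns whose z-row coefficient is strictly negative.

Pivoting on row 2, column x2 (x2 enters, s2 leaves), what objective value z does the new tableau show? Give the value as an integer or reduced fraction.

Minimum ratio for x2: (15/2)/3 = 5/2.
z changes by −(z-row coeff of x2)·ratio = −(-17/2)·(5/2) = 85/4.
New z = 133/4 + (85/4) = 109/2.

109/2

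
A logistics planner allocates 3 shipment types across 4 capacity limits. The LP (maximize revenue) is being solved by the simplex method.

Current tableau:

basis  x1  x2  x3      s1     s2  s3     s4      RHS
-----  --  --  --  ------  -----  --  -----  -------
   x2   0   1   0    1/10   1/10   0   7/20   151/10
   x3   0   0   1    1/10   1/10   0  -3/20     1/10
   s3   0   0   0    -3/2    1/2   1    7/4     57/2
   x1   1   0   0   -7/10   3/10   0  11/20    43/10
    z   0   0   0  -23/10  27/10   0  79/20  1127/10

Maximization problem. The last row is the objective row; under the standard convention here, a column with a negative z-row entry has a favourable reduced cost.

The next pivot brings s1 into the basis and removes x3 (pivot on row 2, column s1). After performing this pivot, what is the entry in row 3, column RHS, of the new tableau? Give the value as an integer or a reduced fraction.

Pivot element is row 2, column s1: 1/10.
Normalize row 2: new (row 2, RHS) = (1/10)/(1/10) = 1.
row 3 ← row 3 − (-3/2)·(new row 2): 57/2 − (-3/2)·1 = 30.

30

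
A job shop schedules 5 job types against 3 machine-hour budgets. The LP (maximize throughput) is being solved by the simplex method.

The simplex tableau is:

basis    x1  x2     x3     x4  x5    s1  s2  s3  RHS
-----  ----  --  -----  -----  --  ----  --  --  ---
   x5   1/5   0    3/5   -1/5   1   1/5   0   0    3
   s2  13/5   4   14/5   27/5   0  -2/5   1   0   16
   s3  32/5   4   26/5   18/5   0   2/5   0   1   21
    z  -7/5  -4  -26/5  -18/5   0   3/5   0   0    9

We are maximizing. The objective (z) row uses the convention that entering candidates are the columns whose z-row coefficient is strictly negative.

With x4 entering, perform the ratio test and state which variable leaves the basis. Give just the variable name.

Ratios: row 1 (x5): entry -1/5 ≤ 0, skip; row 2 (s2): 16/(27/5) = 80/27; row 3 (s3): 21/(18/5) = 35/6.
Minimum ratio 80/27 is in the s2 row, so s2 leaves.

s2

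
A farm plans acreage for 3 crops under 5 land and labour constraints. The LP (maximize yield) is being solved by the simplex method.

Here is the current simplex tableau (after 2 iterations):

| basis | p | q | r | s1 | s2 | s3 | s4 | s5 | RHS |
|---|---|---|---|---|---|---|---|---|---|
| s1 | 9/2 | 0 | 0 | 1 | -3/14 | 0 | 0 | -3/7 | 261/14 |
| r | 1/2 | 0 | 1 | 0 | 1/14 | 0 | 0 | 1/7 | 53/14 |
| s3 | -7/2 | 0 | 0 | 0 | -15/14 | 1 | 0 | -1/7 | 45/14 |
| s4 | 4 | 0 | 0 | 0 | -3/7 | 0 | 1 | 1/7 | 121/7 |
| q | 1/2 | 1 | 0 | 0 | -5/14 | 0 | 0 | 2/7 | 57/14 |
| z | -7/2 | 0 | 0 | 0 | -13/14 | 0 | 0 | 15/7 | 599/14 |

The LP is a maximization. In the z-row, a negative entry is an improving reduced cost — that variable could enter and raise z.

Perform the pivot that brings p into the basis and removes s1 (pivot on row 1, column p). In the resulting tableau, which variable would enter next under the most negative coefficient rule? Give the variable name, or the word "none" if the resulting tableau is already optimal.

Pivot element 9/2. New z-row = old z-row − (-7/2)·(row 1/(9/2)).
Updated z-row coefficients: p: 0, q: 0, r: 0, s1: 7/9, s2: -23/21, s3: 0, s4: 0, s5: 38/21.
The most negative is -23/21 in column s2, so s2 would enter next.

s2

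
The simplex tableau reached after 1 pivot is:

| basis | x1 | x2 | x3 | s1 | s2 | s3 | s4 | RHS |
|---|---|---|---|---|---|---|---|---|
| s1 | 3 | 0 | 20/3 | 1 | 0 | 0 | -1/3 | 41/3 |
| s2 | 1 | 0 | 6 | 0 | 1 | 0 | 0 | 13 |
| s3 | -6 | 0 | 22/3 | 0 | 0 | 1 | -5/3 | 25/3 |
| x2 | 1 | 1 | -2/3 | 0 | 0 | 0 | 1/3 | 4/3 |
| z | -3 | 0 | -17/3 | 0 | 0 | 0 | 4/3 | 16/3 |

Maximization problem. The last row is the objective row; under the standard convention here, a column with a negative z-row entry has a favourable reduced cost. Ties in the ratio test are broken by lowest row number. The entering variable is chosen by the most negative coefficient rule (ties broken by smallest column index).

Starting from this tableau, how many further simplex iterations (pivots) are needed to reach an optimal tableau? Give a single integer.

3

pivot: x3 in, s3 out → z = 259/22
pivot: x1 in, s1 out → z = 1071/62
pivot: s3 in, x2 out → z = 465/26
No improving column remains; optimal.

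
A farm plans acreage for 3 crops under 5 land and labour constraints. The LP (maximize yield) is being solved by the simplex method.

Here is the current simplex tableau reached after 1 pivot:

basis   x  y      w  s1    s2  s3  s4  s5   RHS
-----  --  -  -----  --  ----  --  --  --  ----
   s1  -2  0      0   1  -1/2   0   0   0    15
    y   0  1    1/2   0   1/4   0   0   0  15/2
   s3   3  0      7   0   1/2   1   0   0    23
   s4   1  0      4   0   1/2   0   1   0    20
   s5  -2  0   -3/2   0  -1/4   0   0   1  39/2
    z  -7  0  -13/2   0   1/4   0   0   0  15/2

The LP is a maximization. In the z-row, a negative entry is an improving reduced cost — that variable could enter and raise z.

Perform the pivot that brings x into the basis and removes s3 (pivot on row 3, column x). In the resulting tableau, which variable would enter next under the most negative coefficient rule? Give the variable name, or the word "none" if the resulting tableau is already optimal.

Pivot element 3. New z-row = old z-row − (-7)·(row 3/3).
Updated z-row coefficients: x: 0, y: 0, w: 59/6, s1: 0, s2: 17/12, s3: 7/3, s4: 0, s5: 0.
No coefficient is strictly negative; the tableau after this pivot is optimal.

none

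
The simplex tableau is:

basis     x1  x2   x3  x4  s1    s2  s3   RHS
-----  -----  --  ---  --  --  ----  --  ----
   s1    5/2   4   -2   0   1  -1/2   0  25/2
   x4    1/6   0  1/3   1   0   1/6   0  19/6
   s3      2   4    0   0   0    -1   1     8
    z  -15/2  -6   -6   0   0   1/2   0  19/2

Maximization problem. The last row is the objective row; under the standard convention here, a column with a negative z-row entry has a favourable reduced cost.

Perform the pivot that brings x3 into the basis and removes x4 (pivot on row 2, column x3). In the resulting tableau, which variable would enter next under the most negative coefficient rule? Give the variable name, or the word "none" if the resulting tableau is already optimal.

Pivot element 1/3. New z-row = old z-row − (-6)·(row 2/(1/3)).
Updated z-row coefficients: x1: -9/2, x2: -6, x3: 0, x4: 18, s1: 0, s2: 7/2, s3: 0.
The most negative is -6 in column x2, so x2 would enter next.

x2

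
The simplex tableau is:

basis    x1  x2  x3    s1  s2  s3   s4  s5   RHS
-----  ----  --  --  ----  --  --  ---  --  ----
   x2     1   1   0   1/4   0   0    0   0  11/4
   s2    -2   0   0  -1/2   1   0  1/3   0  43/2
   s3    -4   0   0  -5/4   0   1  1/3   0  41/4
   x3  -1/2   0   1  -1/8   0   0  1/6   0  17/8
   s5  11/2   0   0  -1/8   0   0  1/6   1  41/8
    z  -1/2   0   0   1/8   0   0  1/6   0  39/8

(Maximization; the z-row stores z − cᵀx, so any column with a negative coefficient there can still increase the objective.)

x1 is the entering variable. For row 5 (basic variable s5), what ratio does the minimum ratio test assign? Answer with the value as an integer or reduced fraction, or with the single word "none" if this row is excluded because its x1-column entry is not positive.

Ratio = RHS / (x1 entry) = (41/8) / (11/2) = 41/44.

41/44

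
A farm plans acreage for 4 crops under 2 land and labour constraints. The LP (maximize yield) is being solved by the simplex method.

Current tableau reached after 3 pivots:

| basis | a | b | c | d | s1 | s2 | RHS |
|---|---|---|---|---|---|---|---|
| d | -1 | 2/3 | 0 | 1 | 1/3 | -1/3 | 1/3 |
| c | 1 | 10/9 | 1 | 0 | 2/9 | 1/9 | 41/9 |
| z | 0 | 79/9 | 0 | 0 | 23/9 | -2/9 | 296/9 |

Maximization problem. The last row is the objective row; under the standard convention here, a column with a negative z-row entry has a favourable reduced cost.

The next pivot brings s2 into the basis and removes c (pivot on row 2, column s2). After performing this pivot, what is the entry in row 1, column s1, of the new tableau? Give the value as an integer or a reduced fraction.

1

Pivot element is row 2, column s2: 1/9.
Normalize row 2: new (row 2, s1) = (2/9)/(1/9) = 2.
row 1 ← row 1 − (-1/3)·(new row 2): 1/3 − (-1/3)·2 = 1.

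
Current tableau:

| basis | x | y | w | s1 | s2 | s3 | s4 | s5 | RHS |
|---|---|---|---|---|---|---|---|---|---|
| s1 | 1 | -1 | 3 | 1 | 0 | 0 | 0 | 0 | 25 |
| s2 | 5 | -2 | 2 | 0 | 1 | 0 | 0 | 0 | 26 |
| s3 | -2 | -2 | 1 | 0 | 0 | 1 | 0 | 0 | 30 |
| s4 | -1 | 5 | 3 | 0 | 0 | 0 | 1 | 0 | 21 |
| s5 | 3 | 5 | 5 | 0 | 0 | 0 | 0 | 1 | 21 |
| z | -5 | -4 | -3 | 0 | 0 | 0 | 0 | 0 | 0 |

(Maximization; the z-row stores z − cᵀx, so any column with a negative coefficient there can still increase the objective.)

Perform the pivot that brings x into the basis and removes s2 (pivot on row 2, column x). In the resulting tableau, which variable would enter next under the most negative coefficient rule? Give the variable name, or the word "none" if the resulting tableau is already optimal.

y

Pivot element 5. New z-row = old z-row − (-5)·(row 2/5).
Updated z-row coefficients: x: 0, y: -6, w: -1, s1: 0, s2: 1, s3: 0, s4: 0, s5: 0.
The most negative is -6 in column y, so y would enter next.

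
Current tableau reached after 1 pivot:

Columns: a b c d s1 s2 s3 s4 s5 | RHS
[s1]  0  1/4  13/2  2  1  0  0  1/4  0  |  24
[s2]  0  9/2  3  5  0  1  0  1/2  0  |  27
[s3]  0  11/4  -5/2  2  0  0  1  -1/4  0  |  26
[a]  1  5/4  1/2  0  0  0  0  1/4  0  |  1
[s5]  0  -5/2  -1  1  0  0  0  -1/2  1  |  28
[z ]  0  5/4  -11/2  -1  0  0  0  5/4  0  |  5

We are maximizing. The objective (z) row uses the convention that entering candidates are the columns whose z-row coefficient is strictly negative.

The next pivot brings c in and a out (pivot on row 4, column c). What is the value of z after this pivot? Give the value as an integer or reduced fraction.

16

Minimum ratio for c: 1/(1/2) = 2.
z changes by −(z-row coeff of c)·ratio = −(-11/2)·2 = 11.
New z = 5 + 11 = 16.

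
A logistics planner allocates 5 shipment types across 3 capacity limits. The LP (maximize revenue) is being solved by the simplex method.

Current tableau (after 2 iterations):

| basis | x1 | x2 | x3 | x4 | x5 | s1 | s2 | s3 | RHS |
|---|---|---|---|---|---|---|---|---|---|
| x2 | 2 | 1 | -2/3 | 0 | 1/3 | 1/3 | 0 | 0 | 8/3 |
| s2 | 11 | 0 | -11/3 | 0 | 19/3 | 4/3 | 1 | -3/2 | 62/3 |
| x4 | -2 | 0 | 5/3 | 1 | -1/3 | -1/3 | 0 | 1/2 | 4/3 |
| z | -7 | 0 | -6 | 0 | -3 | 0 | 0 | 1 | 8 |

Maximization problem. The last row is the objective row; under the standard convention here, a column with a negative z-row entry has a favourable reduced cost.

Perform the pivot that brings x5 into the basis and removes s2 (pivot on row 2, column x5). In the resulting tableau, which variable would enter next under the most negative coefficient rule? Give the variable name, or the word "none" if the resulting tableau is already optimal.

Pivot element 19/3. New z-row = old z-row − (-3)·(row 2/(19/3)).
Updated z-row coefficients: x1: -34/19, x2: 0, x3: -147/19, x4: 0, x5: 0, s1: 12/19, s2: 9/19, s3: 11/38.
The most negative is -147/19 in column x3, so x3 would enter next.

x3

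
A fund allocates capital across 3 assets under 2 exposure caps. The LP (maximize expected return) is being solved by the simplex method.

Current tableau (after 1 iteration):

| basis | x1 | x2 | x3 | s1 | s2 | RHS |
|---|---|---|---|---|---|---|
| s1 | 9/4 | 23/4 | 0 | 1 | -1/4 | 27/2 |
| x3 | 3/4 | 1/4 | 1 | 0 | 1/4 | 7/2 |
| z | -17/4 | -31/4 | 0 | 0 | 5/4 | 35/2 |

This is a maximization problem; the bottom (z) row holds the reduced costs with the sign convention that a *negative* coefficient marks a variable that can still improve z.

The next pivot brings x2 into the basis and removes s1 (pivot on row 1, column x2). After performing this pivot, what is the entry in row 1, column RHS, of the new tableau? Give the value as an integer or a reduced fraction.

54/23

Pivot element is row 1, column x2: 23/4.
Normalize row 1: new (row 1, RHS) = (27/2)/(23/4) = 54/23.
Row 1 is the pivot row, so the entry is 54/23.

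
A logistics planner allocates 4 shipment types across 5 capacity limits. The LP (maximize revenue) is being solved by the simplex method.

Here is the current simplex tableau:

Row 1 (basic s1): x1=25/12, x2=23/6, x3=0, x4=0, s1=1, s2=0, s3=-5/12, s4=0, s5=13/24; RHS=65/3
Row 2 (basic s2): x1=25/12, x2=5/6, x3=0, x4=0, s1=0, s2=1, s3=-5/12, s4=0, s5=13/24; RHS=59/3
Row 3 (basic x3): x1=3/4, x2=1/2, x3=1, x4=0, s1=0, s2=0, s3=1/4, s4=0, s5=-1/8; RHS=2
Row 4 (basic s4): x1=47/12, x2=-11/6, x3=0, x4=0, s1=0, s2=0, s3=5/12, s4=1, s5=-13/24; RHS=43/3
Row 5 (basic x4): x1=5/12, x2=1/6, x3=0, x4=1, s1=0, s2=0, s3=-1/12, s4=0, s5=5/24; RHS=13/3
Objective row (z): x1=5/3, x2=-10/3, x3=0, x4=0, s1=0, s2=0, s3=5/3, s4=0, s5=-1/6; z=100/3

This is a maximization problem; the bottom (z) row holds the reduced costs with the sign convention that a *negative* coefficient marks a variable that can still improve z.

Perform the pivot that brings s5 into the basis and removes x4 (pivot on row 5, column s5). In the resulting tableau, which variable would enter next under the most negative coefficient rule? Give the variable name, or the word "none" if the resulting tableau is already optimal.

x2

Pivot element 5/24. New z-row = old z-row − (-1/6)·(row 5/(5/24)).
Updated z-row coefficients: x1: 2, x2: -16/5, x3: 0, x4: 4/5, s1: 0, s2: 0, s3: 8/5, s4: 0, s5: 0.
The most negative is -16/5 in column x2, so x2 would enter next.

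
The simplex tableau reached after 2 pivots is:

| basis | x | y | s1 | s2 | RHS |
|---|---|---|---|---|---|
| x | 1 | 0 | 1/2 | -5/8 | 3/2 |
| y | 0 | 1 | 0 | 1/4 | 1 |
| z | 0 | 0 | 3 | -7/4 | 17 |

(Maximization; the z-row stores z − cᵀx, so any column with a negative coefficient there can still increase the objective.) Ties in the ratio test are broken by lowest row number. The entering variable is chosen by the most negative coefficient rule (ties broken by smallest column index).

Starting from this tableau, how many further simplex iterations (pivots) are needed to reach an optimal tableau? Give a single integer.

1

pivot: s2 in, y out → z = 24
No improving column remains; optimal.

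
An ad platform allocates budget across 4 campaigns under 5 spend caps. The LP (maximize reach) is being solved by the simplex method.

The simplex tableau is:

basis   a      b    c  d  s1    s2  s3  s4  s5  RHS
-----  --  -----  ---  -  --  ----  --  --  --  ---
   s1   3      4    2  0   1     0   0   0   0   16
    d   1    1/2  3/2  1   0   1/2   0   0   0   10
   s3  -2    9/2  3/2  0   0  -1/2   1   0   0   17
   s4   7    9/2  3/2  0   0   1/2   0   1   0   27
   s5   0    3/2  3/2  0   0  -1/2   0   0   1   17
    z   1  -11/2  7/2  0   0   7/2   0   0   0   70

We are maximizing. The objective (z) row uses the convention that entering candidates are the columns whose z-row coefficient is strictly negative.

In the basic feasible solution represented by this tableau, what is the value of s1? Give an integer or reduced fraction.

s1 is basic (row 1); its value is the RHS of that row: 16.

16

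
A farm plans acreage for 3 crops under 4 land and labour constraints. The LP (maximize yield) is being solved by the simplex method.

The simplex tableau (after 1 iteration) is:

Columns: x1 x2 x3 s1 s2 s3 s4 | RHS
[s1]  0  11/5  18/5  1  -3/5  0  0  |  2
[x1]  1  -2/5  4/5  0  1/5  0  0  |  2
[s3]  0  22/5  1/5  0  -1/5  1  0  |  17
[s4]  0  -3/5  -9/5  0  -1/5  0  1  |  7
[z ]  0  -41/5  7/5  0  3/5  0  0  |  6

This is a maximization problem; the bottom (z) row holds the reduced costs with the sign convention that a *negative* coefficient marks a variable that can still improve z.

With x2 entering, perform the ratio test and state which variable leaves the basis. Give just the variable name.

Ratios: row 1 (s1): 2/(11/5) = 10/11; row 2 (x1): entry -2/5 ≤ 0, skip; row 3 (s3): 17/(22/5) = 85/22; row 4 (s4): entry -3/5 ≤ 0, skip.
Minimum ratio 10/11 is in the s1 row, so s1 leaves.

s1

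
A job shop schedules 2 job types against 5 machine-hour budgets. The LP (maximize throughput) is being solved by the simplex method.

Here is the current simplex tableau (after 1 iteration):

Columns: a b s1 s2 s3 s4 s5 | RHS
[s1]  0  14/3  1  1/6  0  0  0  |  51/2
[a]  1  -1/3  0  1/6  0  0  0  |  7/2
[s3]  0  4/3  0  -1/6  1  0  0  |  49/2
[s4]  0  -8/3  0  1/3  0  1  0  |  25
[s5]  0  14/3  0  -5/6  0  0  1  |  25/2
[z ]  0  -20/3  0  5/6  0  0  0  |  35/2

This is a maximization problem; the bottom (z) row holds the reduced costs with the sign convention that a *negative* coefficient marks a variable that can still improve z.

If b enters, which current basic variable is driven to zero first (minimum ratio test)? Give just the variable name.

s5

Ratios: row 1 (s1): (51/2)/(14/3) = 153/28; row 2 (a): entry -1/3 ≤ 0, skip; row 3 (s3): (49/2)/(4/3) = 147/8; row 4 (s4): entry -8/3 ≤ 0, skip; row 5 (s5): (25/2)/(14/3) = 75/28.
Minimum ratio 75/28 is in the s5 row, so s5 leaves.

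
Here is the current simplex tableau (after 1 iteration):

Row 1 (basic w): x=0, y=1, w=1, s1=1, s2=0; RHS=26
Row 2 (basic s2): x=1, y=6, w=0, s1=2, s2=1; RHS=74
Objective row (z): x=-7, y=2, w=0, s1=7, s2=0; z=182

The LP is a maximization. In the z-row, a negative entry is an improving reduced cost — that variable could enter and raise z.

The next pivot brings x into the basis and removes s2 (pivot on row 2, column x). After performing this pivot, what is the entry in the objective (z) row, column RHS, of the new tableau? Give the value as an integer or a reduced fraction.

Pivot element is row 2, column x: 1.
Normalize row 2: new (row 2, RHS) = 74/1 = 74.
z-row ← z-row − (-7)·(new row 2): 182 − (-7)·74 = 700.

700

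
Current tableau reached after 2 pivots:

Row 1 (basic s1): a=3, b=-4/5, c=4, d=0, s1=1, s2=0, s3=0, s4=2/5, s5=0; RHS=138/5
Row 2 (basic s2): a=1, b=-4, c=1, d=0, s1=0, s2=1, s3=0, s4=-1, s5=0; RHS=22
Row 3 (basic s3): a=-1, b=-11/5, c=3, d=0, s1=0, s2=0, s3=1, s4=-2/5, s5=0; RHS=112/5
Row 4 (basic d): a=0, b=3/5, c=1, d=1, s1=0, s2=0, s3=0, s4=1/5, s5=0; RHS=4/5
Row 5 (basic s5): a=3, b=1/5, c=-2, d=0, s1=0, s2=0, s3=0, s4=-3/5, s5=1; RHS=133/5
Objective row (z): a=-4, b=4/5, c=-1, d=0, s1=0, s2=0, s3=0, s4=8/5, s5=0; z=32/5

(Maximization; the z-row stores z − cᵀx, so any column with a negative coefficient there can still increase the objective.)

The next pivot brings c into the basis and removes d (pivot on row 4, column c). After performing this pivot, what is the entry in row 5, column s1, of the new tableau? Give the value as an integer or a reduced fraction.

0

Pivot element is row 4, column c: 1.
Normalize row 4: new (row 4, s1) = 0/1 = 0.
row 5 ← row 5 − (-2)·(new row 4): 0 − (-2)·0 = 0.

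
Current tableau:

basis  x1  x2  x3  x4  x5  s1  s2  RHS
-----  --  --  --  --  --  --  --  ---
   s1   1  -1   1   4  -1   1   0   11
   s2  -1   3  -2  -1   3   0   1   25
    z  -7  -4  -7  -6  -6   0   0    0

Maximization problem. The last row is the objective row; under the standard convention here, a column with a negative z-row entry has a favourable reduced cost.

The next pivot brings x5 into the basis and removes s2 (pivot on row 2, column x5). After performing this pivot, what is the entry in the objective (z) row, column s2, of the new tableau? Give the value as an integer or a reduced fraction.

Pivot element is row 2, column x5: 3.
Normalize row 2: new (row 2, s2) = 1/3 = 1/3.
z-row ← z-row − (-6)·(new row 2): 0 − (-6)·(1/3) = 2.

2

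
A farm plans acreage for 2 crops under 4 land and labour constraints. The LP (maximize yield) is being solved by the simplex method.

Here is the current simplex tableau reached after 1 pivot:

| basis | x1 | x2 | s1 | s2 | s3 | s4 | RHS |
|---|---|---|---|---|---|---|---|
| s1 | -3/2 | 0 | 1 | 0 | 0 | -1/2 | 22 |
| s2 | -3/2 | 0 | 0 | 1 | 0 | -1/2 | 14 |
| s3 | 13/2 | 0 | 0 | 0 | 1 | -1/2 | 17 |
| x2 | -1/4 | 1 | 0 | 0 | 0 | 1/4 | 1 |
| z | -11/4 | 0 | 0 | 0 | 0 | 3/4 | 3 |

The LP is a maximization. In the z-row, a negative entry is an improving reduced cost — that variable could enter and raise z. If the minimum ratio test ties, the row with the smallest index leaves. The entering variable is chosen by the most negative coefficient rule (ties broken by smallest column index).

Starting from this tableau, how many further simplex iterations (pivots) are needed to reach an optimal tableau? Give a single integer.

1

pivot: x1 in, s3 out → z = 265/26
No improving column remains; optimal.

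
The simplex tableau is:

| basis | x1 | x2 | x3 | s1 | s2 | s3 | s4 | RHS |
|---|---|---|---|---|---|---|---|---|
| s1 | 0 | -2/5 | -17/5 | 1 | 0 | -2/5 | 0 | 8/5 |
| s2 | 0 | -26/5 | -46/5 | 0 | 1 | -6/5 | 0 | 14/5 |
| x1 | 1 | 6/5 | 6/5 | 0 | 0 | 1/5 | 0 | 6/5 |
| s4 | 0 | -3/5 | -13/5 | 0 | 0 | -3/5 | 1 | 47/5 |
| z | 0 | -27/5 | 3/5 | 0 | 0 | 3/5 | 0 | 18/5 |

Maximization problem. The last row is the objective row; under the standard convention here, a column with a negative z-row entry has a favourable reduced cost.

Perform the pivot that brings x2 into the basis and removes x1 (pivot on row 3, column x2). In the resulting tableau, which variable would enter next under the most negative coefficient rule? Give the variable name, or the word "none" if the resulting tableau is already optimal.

none

Pivot element 6/5. New z-row = old z-row − (-27/5)·(row 3/(6/5)).
Updated z-row coefficients: x1: 9/2, x2: 0, x3: 6, s1: 0, s2: 0, s3: 3/2, s4: 0.
No coefficient is strictly negative; the tableau after this pivot is optimal.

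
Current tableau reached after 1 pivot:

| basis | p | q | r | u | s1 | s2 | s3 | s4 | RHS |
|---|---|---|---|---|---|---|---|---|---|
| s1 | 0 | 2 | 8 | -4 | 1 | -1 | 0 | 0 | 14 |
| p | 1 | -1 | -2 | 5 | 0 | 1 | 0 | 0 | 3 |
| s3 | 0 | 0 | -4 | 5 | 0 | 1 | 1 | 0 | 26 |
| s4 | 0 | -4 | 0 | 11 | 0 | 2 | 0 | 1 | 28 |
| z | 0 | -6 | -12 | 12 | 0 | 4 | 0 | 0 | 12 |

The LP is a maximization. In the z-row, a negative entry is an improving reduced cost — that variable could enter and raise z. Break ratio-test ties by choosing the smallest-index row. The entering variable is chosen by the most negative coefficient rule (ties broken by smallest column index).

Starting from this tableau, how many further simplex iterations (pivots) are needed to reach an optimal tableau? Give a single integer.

2

pivot: r in, s1 out → z = 33
pivot: q in, r out → z = 54
No improving column remains; optimal.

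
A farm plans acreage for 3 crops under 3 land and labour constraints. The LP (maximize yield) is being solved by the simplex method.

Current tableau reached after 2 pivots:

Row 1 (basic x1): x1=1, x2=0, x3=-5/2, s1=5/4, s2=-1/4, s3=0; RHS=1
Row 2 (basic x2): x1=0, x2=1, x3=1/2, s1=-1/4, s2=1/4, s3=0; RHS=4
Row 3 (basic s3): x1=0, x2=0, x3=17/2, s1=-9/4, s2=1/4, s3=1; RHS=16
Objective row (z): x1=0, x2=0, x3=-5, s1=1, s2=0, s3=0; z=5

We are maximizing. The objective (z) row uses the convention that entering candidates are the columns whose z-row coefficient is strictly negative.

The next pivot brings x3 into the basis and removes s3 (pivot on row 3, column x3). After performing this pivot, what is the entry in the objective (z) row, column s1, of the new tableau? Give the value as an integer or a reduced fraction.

Pivot element is row 3, column x3: 17/2.
Normalize row 3: new (row 3, s1) = (-9/4)/(17/2) = -9/34.
z-row ← z-row − (-5)·(new row 3): 1 − (-5)·(-9/34) = -11/34.

-11/34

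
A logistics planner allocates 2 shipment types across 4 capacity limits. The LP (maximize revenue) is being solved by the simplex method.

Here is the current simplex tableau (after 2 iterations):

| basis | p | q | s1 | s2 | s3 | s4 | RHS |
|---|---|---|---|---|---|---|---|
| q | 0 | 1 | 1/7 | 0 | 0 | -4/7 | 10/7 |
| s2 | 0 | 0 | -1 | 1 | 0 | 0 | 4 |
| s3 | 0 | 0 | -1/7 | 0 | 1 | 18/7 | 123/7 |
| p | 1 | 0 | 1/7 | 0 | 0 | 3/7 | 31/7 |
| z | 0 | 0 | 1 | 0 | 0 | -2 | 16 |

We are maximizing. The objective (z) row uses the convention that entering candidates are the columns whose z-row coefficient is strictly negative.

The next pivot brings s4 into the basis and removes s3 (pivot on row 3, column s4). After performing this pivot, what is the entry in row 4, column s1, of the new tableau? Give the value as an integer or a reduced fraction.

Pivot element is row 3, column s4: 18/7.
Normalize row 3: new (row 3, s1) = (-1/7)/(18/7) = -1/18.
row 4 ← row 4 − (3/7)·(new row 3): 1/7 − (3/7)·(-1/18) = 1/6.

1/6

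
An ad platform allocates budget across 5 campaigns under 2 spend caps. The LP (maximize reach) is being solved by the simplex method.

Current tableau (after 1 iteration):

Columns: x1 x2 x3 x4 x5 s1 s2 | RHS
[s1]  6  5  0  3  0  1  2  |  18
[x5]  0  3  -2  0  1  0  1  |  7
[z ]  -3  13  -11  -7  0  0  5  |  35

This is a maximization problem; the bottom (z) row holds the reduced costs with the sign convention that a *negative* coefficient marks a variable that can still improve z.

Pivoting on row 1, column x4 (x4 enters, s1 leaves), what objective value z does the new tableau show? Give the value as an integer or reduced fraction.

Minimum ratio for x4: 18/3 = 6.
z changes by −(z-row coeff of x4)·ratio = −(-7)·6 = 42.
New z = 35 + 42 = 77.

77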